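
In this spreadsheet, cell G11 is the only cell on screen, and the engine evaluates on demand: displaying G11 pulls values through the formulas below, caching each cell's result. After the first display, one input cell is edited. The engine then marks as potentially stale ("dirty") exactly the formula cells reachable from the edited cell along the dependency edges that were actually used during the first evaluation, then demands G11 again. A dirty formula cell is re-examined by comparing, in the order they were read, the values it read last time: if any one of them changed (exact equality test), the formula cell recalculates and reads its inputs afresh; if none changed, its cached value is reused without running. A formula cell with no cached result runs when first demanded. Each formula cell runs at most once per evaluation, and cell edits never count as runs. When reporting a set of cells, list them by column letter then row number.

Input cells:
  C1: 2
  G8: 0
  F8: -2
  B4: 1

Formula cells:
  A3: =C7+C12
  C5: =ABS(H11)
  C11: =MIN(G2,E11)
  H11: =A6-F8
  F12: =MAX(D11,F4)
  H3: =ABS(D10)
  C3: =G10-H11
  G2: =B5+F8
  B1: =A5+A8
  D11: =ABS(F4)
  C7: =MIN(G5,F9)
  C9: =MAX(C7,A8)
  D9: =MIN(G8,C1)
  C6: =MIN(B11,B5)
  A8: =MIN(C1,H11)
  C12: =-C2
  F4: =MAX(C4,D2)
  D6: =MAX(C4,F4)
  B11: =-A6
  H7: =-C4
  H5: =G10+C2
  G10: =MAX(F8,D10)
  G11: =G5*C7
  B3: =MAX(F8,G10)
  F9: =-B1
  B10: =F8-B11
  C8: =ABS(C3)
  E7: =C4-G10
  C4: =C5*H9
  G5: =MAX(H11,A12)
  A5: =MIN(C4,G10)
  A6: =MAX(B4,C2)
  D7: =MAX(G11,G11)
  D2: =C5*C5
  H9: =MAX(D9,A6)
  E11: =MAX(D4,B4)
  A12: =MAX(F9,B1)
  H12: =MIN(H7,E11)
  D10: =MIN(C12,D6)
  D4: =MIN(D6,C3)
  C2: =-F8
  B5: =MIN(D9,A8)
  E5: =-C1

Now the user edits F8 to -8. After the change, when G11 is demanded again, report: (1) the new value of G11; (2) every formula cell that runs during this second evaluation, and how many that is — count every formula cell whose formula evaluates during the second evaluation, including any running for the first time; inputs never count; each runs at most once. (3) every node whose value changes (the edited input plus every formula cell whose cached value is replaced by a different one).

Initial pass — values computed on the first demand:
  C2 = -(-2) = 2
  A6 = MAX(1, 2) = 2
  C12 = -(2) = -2
  D9 = MIN(0, 2) = 0
  H9 = MAX(0, 2) = 2
  H11 = 2 - -2 = 4
  A8 = MIN(2, 4) = 2
  C5 = ABS(4) = 4
  C4 = 4 * 2 = 8
  D2 = 4 * 4 = 16
  F4 = MAX(8, 16) = 16
  D6 = MAX(8, 16) = 16
  D10 = MIN(-2, 16) = -2
  G10 = MAX(-2, -2) = -2
  A5 = MIN(8, -2) = -2
  B1 = -2 + 2 = 0
  F9 = -(0) = 0
  A12 = MAX(0, 0) = 0
  G5 = MAX(4, 0) = 4
  C7 = MIN(4, 0) = 0
  G11 = 4 * 0 = 0

Second demand — change propagation:
  C2: re-runs because F8 -2->-8; new result 8.
  A6: re-runs because C2 2->8; new result 8.
  C12: re-runs because C2 2->8; new result -8.
  H9: re-runs because A6 2->8; new result 8.
  H11: re-runs because A6 2->8; F8 -2->-8; new result 16.
  A8: re-runs because H11 4->16; new result 2 (unchanged).
  C5: re-runs because H11 4->16; new result 16.
  C4: re-runs because C5 4->16; H9 2->8; new result 128.
  D2: re-runs because C5 4->16; C5 4->16; new result 256.
  F4: re-runs because C4 8->128; D2 16->256; new result 256.
  D6: re-runs because C4 8->128; F4 16->256; new result 256.
  D10: re-runs because C12 -2->-8; D6 16->256; new result -8.
  G10: re-runs because F8 -2->-8; D10 -2->-8; new result -8.
  A5: re-runs because C4 8->128; G10 -2->-8; new result -8.
  B1: re-runs because A5 -2->-8; new result -6.
  F9: re-runs because B1 0->-6; new result 6.
  A12: re-runs because F9 0->6; B1 0->-6; new result 6.
  G5: re-runs because H11 4->16; A12 0->6; new result 16.
  C7: re-runs because G5 4->16; F9 0->6; new result 6.
  G11: re-runs because G5 4->16; C7 0->6; new result 96.

G11 now evaluates to 96.
Run set: A5, A6, A8, A12, B1, C2, C4, C5, C7, C12, D2, D6, D10, F4, F9, G5, G10, G11, H9, H11 (20 run).
Changed values: A5, A6, A12, B1, C2, C4, C5, C7, C12, D2, D6, D10, F4, F8, F9, G5, G10, G11, H9, H11.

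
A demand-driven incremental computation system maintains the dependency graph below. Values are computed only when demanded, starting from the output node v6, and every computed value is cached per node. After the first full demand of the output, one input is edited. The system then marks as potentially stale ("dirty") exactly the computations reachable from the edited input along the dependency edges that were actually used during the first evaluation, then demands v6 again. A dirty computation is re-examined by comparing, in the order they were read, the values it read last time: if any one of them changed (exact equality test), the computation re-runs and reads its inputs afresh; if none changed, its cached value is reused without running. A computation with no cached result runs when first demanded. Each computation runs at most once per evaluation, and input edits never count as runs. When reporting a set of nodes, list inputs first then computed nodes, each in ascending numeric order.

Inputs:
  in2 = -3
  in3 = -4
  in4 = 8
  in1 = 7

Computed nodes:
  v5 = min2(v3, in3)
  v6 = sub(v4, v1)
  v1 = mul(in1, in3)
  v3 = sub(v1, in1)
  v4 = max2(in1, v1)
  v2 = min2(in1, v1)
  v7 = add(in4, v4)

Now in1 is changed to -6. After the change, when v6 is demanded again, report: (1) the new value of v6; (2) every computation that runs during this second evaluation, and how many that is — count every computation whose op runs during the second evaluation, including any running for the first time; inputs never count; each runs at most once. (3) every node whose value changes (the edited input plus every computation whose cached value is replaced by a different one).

New value of v6: 0.
Computations that run: v1, v4, v6 — 3 in total.
Values that change: in1, v1, v4, v6.

First evaluation (everything demanded from the output):
  v1 = mul(7, -4) = -28
  v4 = max2(7, -28) = 7
  v6 = sub(7, -28) = 35

Propagation after the edit:
  v1: runs — in1 7->-6; result 24.
  v4: runs — in1 7->-6; v1 -28->24; result 24.
  v6: runs — v4 7->24; v1 -28->24; result 0.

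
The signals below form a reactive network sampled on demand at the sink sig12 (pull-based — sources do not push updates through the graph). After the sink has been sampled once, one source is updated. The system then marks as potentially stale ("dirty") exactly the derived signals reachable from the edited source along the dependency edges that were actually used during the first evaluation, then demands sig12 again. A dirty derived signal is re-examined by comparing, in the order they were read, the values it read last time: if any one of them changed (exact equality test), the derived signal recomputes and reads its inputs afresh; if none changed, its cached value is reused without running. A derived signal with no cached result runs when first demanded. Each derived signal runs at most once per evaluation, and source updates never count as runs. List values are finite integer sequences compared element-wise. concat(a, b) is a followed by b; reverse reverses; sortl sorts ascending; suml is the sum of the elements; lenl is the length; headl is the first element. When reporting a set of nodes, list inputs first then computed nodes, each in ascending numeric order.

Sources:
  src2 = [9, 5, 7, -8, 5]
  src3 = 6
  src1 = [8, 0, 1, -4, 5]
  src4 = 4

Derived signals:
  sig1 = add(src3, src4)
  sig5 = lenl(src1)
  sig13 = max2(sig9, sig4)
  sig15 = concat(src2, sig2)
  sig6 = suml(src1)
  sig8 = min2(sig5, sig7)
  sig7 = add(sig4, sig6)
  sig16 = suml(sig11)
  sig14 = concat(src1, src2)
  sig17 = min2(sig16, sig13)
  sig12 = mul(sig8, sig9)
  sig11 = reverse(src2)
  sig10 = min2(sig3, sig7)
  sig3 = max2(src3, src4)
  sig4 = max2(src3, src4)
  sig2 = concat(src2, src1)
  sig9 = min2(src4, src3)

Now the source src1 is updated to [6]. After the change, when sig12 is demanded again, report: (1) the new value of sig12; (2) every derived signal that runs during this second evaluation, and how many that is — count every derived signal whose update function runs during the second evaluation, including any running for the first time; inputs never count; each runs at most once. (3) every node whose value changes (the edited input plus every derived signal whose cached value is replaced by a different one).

sig12 now evaluates to 4.
Run set: sig5, sig6, sig7, sig8, sig12 (5 run).
Changed values: src1, sig5, sig6, sig7, sig8, sig12.

Initial pass — values computed on the first demand:
  sig4 = max2(6, 4) = 6
  sig5 = lenl([8, 0, 1, -4, 5]) = 5
  sig6 = suml([8, 0, 1, -4, 5]) = 10
  sig7 = add(6, 10) = 16
  sig8 = min2(5, 16) = 5
  sig9 = min2(4, 6) = 4
  sig12 = mul(5, 4) = 20

Second demand — change propagation:
  sig5: re-runs because src1 [8, 0, 1, -4, 5]->[6]; new result 1.
  sig6: re-runs because src1 [8, 0, 1, -4, 5]->[6]; new result 6.
  sig7: re-runs because sig6 10->6; new result 12.
  sig8: re-runs because sig5 5->1; sig7 16->12; new result 1.
  sig12: re-runs because sig8 5->1; new result 4.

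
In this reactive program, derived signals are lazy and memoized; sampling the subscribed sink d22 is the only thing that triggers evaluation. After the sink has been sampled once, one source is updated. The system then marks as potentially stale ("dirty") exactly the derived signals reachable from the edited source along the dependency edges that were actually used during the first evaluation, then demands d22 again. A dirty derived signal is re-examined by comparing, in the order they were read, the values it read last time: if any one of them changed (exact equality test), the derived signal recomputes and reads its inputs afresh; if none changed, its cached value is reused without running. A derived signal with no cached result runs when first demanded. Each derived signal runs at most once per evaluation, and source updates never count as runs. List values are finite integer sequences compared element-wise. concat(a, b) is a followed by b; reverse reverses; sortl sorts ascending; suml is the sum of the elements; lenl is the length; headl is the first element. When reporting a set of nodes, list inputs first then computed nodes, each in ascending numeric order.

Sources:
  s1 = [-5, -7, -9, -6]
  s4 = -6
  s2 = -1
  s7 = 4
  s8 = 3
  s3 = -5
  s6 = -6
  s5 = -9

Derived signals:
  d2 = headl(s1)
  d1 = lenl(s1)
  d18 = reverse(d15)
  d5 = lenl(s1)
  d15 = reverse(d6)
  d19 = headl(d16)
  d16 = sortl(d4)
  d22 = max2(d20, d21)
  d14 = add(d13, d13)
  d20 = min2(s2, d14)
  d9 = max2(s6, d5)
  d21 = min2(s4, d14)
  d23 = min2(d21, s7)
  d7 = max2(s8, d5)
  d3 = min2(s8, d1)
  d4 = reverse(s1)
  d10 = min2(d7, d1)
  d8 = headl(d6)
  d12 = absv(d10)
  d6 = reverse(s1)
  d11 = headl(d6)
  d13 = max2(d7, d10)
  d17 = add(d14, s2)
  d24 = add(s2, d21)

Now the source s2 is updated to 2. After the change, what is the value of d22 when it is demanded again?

First demand of the output computes:
  d1 = lenl([-5, -7, -9, -6]) = 4
  d5 = lenl([-5, -7, -9, -6]) = 4
  d7 = max2(3, 4) = 4
  d10 = min2(4, 4) = 4
  d13 = max2(4, 4) = 4
  d14 = add(4, 4) = 8
  d20 = min2(-1, 8) = -1
  d21 = min2(-6, 8) = -6
  d22 = max2(-1, -6) = -1

After the edit, cleaning proceeds:
  d20: a read changed (s2 -1->2) — executes, giving 2.
  d22: a read changed (d20 -1->2) — executes, giving 2.

Demanding d22 again yields 2.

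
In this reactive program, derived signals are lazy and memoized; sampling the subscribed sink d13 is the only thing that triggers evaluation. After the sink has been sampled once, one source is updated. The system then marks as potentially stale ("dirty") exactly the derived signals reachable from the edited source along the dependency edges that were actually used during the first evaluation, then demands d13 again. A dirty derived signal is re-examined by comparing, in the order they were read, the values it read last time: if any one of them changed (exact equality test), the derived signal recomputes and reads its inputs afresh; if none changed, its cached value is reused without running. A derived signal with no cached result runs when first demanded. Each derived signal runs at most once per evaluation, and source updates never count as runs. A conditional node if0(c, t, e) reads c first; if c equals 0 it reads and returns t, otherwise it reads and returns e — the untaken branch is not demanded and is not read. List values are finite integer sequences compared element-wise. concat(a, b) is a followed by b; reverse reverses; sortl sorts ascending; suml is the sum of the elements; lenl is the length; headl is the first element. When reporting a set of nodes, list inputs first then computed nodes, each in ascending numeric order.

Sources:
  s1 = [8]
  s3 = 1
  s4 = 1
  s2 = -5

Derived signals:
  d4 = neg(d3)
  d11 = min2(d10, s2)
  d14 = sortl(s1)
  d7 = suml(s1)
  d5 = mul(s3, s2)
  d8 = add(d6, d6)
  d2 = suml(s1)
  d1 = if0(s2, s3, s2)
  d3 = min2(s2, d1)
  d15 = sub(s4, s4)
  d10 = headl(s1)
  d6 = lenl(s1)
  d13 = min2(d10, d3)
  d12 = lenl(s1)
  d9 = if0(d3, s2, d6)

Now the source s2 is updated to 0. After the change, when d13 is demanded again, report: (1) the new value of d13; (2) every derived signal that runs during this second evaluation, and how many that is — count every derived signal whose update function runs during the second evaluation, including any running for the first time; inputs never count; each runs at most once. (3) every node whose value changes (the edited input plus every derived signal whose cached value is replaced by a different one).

Demanding d13 again yields 0.
3 derived signals run: d1, d3, d13.
The nodes whose values change: s2, d1, d3, d13.

First demand of the output computes:
  d1 = if0(s2=-5 -> else branch s2) = -5
  d3 = min2(-5, -5) = -5
  d10 = headl([8]) = 8
  d13 = min2(8, -5) = -5

After the edit, cleaning proceeds:
  d1: a read changed (s2 -5->0; s2 -5->0) — executes, giving 1.
  d3: a read changed (s2 -5->0; d1 -5->1) — executes, giving 0.
  d13: a read changed (d3 -5->0) — executes, giving 0.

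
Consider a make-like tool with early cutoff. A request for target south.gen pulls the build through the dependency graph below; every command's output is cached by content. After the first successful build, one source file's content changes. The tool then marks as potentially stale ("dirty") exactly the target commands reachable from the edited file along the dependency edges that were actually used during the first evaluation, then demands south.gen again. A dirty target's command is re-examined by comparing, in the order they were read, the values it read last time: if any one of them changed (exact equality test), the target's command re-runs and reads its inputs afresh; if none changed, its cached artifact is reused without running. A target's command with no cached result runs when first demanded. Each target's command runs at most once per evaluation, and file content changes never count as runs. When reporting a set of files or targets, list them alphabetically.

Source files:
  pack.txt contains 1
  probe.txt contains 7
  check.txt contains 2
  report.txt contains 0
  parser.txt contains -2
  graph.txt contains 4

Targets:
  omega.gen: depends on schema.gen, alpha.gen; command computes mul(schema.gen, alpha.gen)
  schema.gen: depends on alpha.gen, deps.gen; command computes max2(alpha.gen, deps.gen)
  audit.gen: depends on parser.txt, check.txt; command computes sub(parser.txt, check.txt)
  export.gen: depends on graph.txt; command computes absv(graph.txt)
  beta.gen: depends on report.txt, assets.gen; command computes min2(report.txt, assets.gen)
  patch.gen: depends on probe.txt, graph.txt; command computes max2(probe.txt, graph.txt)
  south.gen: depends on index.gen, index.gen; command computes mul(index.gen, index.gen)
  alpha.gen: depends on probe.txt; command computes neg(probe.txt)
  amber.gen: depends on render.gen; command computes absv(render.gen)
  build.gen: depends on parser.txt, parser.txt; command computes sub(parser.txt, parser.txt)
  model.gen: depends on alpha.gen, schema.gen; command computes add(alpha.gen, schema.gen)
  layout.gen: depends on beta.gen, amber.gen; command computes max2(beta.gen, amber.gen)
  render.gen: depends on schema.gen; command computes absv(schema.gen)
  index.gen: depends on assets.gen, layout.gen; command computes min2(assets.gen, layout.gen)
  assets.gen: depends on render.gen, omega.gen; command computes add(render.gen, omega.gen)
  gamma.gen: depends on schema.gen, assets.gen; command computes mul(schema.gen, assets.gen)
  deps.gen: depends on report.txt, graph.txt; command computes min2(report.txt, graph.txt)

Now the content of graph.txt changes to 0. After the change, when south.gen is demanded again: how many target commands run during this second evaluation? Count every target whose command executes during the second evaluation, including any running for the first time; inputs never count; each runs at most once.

1 target commands run: deps.gen.
Note the absorption at deps.gen: it re-runs yet its value is the same, leaving the output's value untouched.

First demand of the output computes:
  alpha.gen = neg(7) = -7
  deps.gen = min2(0, 4) = 0
  schema.gen = max2(-7, 0) = 0
  omega.gen = mul(0, -7) = 0
  render.gen = absv(0) = 0
  amber.gen = absv(0) = 0
  assets.gen = add(0, 0) = 0
  beta.gen = min2(0, 0) = 0
  layout.gen = max2(0, 0) = 0
  index.gen = min2(0, 0) = 0
  south.gen = mul(0, 0) = 0

After the edit, cleaning proceeds:
  deps.gen: a read changed (graph.txt 4->0) — executes, giving 0 — identical to its old value.
  schema.gen: dirty, but its reads are unchanged (alpha.gen unchanged, deps.gen unchanged); cached 0 stands.
  omega.gen: dirty, but its reads are unchanged (schema.gen unchanged, alpha.gen unchanged); cached 0 stands.
  render.gen: dirty, but its reads are unchanged (schema.gen unchanged); cached 0 stands.
  amber.gen: dirty, but its reads are unchanged (render.gen unchanged); cached 0 stands.
  assets.gen: dirty, but its reads are unchanged (render.gen unchanged, omega.gen unchanged); cached 0 stands.
  beta.gen: dirty, but its reads are unchanged (report.txt unchanged, assets.gen unchanged); cached 0 stands.
  layout.gen: dirty, but its reads are unchanged (beta.gen unchanged, amber.gen unchanged); cached 0 stands.
  index.gen: dirty, but its reads are unchanged (assets.gen unchanged, layout.gen unchanged); cached 0 stands.
  south.gen: dirty, but its reads are unchanged (index.gen unchanged, index.gen unchanged); cached 0 stands.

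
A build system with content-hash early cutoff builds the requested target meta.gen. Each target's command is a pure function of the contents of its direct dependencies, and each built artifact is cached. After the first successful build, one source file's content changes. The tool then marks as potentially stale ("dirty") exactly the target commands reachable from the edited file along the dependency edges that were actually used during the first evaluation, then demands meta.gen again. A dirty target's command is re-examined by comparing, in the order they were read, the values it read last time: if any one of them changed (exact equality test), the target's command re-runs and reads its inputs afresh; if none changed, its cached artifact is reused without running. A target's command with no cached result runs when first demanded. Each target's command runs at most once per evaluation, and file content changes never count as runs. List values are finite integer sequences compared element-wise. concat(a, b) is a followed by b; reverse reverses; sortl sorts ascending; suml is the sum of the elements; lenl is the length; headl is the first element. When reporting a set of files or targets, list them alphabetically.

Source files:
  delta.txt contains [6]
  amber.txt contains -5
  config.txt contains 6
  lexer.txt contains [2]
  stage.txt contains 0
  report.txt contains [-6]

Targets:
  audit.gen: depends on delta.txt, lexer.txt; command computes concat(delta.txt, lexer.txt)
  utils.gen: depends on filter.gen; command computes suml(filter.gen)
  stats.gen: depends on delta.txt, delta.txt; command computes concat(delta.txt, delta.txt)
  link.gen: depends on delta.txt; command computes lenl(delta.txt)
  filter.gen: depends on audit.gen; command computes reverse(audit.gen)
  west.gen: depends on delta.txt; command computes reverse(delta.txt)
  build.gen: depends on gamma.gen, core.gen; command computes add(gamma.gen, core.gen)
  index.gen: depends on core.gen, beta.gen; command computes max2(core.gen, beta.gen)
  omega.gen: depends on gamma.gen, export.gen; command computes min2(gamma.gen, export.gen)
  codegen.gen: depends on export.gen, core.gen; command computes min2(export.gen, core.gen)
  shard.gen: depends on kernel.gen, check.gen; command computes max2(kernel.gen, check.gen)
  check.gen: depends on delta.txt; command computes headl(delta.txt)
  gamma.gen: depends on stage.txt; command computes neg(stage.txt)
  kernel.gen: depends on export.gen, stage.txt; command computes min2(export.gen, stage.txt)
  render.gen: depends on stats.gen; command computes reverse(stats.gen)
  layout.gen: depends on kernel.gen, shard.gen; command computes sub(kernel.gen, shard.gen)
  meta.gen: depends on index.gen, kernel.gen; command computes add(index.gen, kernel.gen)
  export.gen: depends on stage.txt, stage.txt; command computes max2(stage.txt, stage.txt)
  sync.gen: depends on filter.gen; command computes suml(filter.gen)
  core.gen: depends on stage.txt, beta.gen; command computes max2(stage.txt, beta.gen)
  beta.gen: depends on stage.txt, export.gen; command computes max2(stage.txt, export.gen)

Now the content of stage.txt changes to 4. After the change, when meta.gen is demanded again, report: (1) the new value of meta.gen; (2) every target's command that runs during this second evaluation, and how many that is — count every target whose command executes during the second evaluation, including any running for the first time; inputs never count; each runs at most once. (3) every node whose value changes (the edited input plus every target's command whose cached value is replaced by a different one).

New value of meta.gen: 8.
Target commands that run: beta.gen, core.gen, export.gen, index.gen, kernel.gen, meta.gen — 6 in total.
Values that change: beta.gen, core.gen, export.gen, index.gen, kernel.gen, meta.gen, stage.txt.

First evaluation (everything demanded from the output):
  export.gen = max2(0, 0) = 0
  beta.gen = max2(0, 0) = 0
  core.gen = max2(0, 0) = 0
  index.gen = max2(0, 0) = 0
  kernel.gen = min2(0, 0) = 0
  meta.gen = add(0, 0) = 0

Propagation after the edit:
  export.gen: runs — stage.txt 0->4; stage.txt 0->4; result 4.
  beta.gen: runs — stage.txt 0->4; export.gen 0->4; result 4.
  core.gen: runs — stage.txt 0->4; beta.gen 0->4; result 4.
  index.gen: runs — core.gen 0->4; beta.gen 0->4; result 4.
  kernel.gen: runs — export.gen 0->4; stage.txt 0->4; result 4.
  meta.gen: runs — index.gen 0->4; kernel.gen 0->4; result 8.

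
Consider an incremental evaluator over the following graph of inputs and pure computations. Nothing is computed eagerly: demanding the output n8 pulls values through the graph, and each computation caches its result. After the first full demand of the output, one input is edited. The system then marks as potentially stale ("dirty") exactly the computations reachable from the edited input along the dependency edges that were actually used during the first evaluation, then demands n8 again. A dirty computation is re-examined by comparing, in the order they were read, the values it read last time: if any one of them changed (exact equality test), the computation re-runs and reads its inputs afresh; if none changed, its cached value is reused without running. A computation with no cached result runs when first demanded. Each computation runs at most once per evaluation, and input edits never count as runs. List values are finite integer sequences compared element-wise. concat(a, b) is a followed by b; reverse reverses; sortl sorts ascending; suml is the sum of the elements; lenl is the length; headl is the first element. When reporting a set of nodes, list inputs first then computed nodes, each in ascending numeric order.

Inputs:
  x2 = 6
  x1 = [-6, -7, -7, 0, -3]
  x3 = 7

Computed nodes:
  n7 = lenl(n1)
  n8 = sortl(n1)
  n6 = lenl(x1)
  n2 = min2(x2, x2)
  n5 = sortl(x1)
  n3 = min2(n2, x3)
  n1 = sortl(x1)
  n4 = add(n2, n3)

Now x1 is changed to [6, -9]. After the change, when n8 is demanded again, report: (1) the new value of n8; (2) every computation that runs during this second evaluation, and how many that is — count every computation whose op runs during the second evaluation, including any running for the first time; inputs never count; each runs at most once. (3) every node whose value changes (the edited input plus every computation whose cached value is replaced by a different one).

Initial pass — values computed on the first demand:
  n1 = sortl([-6, -7, -7, 0, -3]) = [-7, -7, -6, -3, 0]
  n8 = sortl([-7, -7, -6, -3, 0]) = [-7, -7, -6, -3, 0]

Second demand — change propagation:
  n1: re-runs because x1 [-6, -7, -7, 0, -3]->[6, -9]; new result [-9, 6].
  n8: re-runs because n1 [-7, -7, -6, -3, 0]->[-9, 6]; new result [-9, 6].

n8 now evaluates to [-9, 6].
Run set: n1, n8 (2 run).
Changed values: x1, n1, n8.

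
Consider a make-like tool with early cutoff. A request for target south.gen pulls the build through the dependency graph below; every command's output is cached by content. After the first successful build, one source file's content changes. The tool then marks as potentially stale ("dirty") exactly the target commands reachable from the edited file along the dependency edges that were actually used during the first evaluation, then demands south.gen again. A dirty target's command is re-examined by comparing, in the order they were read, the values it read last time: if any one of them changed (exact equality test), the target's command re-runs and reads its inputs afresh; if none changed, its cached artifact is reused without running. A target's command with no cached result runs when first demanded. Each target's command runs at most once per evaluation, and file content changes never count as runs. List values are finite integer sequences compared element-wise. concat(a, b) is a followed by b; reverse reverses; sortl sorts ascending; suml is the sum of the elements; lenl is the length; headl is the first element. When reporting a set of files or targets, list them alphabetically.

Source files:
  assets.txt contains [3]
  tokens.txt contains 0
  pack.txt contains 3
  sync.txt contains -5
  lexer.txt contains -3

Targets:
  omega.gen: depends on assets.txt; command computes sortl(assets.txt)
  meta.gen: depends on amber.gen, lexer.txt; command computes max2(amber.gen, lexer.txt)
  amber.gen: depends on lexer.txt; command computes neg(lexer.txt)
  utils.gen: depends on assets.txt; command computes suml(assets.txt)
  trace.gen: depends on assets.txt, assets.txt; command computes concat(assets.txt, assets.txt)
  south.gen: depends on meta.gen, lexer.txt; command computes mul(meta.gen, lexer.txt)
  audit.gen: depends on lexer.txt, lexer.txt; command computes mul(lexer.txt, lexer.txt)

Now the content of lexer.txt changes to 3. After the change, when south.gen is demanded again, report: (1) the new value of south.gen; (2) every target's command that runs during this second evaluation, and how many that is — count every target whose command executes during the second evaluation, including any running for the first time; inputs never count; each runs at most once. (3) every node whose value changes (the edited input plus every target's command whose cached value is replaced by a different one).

First demand of the output computes:
  amber.gen = neg(-3) = 3
  meta.gen = max2(3, -3) = 3
  south.gen = mul(3, -3) = -9

After the edit, cleaning proceeds:
  amber.gen: a read changed (lexer.txt -3->3) — executes, giving -3.
  meta.gen: a read changed (amber.gen 3->-3; lexer.txt -3->3) — executes, giving 3 — identical to its old value.
  south.gen: a read changed (lexer.txt -3->3) — executes, giving 9.

Demanding south.gen again yields 9.
3 target commands run: amber.gen, meta.gen, south.gen.
The nodes whose values change: amber.gen, lexer.txt, south.gen.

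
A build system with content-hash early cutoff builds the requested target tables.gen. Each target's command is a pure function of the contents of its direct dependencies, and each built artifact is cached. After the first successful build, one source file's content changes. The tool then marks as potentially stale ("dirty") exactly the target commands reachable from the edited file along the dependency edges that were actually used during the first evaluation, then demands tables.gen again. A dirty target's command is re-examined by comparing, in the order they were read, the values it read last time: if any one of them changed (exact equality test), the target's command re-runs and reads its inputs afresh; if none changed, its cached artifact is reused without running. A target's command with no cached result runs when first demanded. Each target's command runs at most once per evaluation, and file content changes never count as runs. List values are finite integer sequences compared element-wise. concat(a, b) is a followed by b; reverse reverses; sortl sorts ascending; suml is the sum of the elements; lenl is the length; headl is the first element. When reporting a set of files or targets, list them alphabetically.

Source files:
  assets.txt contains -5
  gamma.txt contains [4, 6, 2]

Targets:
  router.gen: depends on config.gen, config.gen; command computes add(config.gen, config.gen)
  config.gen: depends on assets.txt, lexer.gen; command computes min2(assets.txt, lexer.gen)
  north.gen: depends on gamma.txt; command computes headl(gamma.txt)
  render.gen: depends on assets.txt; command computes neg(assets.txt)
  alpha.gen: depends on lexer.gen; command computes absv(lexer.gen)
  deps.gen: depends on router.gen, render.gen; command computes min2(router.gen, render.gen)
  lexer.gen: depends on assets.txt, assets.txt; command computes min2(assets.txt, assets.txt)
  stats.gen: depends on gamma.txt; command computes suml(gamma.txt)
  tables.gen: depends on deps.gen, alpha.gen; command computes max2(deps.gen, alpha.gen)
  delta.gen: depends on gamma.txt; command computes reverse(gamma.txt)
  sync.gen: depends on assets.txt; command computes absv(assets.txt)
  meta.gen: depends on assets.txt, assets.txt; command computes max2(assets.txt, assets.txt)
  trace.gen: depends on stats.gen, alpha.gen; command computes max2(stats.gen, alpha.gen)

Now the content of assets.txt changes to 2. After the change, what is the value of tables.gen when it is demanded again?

First evaluation (everything demanded from the output):
  lexer.gen = min2(-5, -5) = -5
  alpha.gen = absv(-5) = 5
  config.gen = min2(-5, -5) = -5
  render.gen = neg(-5) = 5
  router.gen = add(-5, -5) = -10
  deps.gen = min2(-10, 5) = -10
  tables.gen = max2(-10, 5) = 5

Propagation after the edit:
  lexer.gen: runs — assets.txt -5->2; assets.txt -5->2; result 2.
  alpha.gen: runs — lexer.gen -5->2; result 2.
  config.gen: runs — assets.txt -5->2; lexer.gen -5->2; result 2.
  render.gen: runs — assets.txt -5->2; result -2.
  router.gen: runs — config.gen -5->2; config.gen -5->2; result 4.
  deps.gen: runs — router.gen -10->4; render.gen 5->-2; result -2.
  tables.gen: runs — deps.gen -10->-2; alpha.gen 5->2; result 2.

New value of tables.gen: 2.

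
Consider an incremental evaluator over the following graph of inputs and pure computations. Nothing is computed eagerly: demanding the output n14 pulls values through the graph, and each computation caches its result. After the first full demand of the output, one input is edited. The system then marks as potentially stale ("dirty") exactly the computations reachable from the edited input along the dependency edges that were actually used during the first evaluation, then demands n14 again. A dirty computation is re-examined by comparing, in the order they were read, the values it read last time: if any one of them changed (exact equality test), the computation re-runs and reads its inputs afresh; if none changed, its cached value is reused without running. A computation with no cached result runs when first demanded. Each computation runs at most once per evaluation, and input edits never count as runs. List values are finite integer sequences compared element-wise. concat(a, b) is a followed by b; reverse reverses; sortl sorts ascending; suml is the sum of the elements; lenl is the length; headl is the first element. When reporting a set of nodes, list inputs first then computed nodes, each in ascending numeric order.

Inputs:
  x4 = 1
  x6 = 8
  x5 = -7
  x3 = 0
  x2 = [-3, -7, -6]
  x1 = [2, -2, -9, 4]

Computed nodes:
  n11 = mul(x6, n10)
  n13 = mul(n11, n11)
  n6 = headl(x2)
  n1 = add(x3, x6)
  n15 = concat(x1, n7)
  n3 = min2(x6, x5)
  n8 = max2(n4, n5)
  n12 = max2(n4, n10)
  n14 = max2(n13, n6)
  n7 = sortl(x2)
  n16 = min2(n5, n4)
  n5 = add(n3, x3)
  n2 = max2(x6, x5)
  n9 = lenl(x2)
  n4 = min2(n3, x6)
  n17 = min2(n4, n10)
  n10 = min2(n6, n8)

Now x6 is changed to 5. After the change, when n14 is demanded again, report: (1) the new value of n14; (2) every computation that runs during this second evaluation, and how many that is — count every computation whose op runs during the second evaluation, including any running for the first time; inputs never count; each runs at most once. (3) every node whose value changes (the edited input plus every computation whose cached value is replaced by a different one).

Initial pass — values computed on the first demand:
  n3 = min2(8, -7) = -7
  n4 = min2(-7, 8) = -7
  n5 = add(-7, 0) = -7
  n6 = headl([-3, -7, -6]) = -3
  n8 = max2(-7, -7) = -7
  n10 = min2(-3, -7) = -7
  n11 = mul(8, -7) = -56
  n13 = mul(-56, -56) = 3136
  n14 = max2(3136, -3) = 3136

Second demand — change propagation:
  n3: re-runs because x6 8->5; new result -7 (unchanged).
  n4: re-runs because x6 8->5; new result -7 (unchanged).
  n5: re-examined; everything it read last time is the same (n3 unchanged, x3 unchanged) — cache -7 kept, no run.
  n8: re-examined; everything it read last time is the same (n4 unchanged, n5 unchanged) — cache -7 kept, no run.
  n10: re-examined; everything it read last time is the same (n6 unchanged, n8 unchanged) — cache -7 kept, no run.
  n11: re-runs because x6 8->5; new result -35.
  n13: re-runs because n11 -56->-35; n11 -56->-35; new result 1225.
  n14: re-runs because n13 3136->1225; new result 1225.

The important point: at n5 every value read last time is unchanged, so the dirty flag clears without a run.

n14 now evaluates to 1225.
Run set: n3, n4, n11, n13, n14 (5 run).
Changed values: x6, n11, n13, n14.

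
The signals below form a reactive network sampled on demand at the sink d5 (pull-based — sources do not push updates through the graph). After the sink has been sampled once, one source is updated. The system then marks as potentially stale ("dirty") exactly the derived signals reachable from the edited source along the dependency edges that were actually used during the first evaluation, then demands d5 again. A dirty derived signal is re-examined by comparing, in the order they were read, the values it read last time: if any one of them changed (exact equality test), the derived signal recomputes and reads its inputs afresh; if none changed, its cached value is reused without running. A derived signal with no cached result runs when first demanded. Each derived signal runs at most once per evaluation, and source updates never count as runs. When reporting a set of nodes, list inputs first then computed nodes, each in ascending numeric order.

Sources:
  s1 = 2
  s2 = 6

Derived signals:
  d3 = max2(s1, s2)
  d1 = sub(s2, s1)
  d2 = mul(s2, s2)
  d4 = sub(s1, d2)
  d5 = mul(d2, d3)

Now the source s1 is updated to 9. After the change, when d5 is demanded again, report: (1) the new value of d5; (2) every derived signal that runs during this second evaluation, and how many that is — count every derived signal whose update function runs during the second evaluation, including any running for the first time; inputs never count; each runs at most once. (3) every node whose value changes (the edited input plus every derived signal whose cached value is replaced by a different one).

Initial pass — values computed on the first demand:
  d2 = mul(6, 6) = 36
  d3 = max2(2, 6) = 6
  d5 = mul(36, 6) = 216

Second demand — change propagation:
  d3: re-runs because s1 2->9; new result 9.
  d5: re-runs because d3 6->9; new result 324.

d5 now evaluates to 324.
Run set: d3, d5 (2 run).
Changed values: s1, d3, d5.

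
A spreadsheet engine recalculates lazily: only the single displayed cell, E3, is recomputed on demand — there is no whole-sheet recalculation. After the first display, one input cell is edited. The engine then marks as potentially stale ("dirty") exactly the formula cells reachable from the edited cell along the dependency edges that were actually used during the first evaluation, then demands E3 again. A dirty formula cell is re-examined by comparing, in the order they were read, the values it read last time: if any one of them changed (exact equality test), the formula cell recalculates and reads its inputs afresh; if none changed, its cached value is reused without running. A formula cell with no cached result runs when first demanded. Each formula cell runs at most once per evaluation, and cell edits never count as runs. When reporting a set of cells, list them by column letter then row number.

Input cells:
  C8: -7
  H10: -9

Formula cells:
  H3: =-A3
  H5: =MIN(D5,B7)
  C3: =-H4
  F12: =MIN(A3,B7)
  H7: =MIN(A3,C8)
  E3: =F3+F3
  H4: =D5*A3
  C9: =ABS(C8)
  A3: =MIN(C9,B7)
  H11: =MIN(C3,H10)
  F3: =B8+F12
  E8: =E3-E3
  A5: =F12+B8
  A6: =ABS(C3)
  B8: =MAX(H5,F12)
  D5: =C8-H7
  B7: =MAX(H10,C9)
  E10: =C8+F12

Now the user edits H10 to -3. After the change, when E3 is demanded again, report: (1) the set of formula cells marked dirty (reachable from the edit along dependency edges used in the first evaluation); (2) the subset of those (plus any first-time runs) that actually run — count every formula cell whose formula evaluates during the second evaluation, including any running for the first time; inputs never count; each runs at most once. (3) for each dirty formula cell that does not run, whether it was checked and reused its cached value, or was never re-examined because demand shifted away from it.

First evaluation (everything demanded from the output):
  C9 = ABS(-7) = 7
  B7 = MAX(-9, 7) = 7
  A3 = MIN(7, 7) = 7
  F12 = MIN(7, 7) = 7
  H7 = MIN(7, -7) = -7
  D5 = -7 - -7 = 0
  H5 = MIN(0, 7) = 0
  B8 = MAX(0, 7) = 7
  F3 = 7 + 7 = 14
  E3 = 14 + 14 = 28

Propagation after the edit:
  B7: runs — H10 -9->-3; result 7 (same value as before).
  A3: checked — values it read are unchanged (C9 unchanged, B7 unchanged); reused cached 7 without running.
  F12: checked — values it read are unchanged (A3 unchanged, B7 unchanged); reused cached 7 without running.
  H7: checked — values it read are unchanged (A3 unchanged, C8 unchanged); reused cached -7 without running.
  D5: checked — values it read are unchanged (C8 unchanged, H7 unchanged); reused cached 0 without running.
  H5: checked — values it read are unchanged (D5 unchanged, B7 unchanged); reused cached 0 without running.
  B8: checked — values it read are unchanged (H5 unchanged, F12 unchanged); reused cached 7 without running.
  F3: checked — values it read are unchanged (B8 unchanged, F12 unchanged); reused cached 14 without running.
  E3: checked — values it read are unchanged (F3 unchanged, F3 unchanged); reused cached 28 without running.

Key observation: the change is absorbed at B7 — it re-runs but produces the same value, and the output's value is unchanged.

Marked dirty: A3, B7, B8, D5, E3, F3, F12, H5, H7.
Formula cells that run: B7 — 1 in total.
Checked but reused from cache: A3, B8, D5, E3, F3, F12, H5, H7.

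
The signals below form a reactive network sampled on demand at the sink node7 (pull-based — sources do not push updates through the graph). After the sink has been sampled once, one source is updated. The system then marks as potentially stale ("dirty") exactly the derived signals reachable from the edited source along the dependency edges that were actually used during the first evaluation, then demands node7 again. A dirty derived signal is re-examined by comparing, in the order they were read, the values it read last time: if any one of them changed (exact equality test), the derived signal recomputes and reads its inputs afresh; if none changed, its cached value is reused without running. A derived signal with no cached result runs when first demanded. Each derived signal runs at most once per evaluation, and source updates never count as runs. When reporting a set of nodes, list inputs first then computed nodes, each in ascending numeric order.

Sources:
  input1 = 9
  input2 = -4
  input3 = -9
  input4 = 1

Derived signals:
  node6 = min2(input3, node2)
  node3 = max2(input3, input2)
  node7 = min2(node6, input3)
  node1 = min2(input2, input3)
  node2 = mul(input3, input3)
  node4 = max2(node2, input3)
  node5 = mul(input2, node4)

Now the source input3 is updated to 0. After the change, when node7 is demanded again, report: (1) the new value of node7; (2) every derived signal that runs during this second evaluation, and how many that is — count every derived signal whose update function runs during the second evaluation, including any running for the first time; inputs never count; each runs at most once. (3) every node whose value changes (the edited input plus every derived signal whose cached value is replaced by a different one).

node7 now evaluates to 0.
Run set: node2, node6, node7 (3 run).
Changed values: input3, node2, node6, node7.

Initial pass — values computed on the first demand:
  node2 = mul(-9, -9) = 81
  node6 = min2(-9, 81) = -9
  node7 = min2(-9, -9) = -9

Second demand — change propagation:
  node2: re-runs because input3 -9->0; input3 -9->0; new result 0.
  node6: re-runs because input3 -9->0; node2 81->0; new result 0.
  node7: re-runs because node6 -9->0; input3 -9->0; new result 0.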